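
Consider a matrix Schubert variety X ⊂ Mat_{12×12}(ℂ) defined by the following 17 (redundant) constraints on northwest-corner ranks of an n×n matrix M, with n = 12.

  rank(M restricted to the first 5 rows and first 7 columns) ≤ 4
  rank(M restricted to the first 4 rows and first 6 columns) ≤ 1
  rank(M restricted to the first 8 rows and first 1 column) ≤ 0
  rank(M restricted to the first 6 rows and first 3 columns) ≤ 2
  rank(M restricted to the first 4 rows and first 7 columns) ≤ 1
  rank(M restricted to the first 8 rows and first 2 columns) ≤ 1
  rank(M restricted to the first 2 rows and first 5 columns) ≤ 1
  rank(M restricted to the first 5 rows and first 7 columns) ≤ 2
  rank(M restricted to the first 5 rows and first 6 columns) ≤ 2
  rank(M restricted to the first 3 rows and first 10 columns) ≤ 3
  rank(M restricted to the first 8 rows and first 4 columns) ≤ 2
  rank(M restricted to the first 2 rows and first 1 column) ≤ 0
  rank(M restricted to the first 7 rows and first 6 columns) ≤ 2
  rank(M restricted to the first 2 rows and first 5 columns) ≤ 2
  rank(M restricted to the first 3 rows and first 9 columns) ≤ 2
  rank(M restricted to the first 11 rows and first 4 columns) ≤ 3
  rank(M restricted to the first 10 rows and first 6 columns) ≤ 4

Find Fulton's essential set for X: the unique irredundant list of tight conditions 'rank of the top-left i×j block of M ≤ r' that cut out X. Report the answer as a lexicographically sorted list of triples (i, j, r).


Computing R[i][j] = min implied NW-rank bound (n=12, 17 conditions):

  R[1]: 0, 1, 1, 1, 1, 1, 1, 1, 1, 1, 1, 1
  R[2]: 0, 1, 1, 1, 1, 1, 1, 2, 2, 2, 2, 2
  R[3]: 0, 1, 1, 1, 1, 1, 1, 2, 2, 3, 3, 3
  R[4]: 0, 1, 1, 1, 1, 1, 1, 2, 3, 4, 4, 4
  R[5]: 0, 1, 2, 2, 2, 2, 2, 3, 4, 5, 5, 5
  R[6]: 0, 1, 2, 2, 2, 2, 3, 4, 5, 6, 6, 6
  R[7]: 0, 1, 2, 2, 2, 2, 3, 4, 5, 6, 7, 7
  R[8]: 0, 1, 2, 2, 3, 3, 4, 5, 6, 7, 8, 8
  R[9]: 1, 2, 3, 3, 4, 4, 5, 6, 7, 8, 9, 9
  R[10]: 1, 2, 3, 3, 4, 4, 5, 6, 7, 8, 9, 10
  R[11]: 1, 2, 3, 3, 4, 5, 6, 7, 8, 9, 10, 11
  R[12]: 1, 2, 3, 4, 5, 6, 7, 8, 9, 10, 11, 12

hence w(1..12) = (2, 8, 10, 9, 3, 7, 11, 5, 1, 12, 6, 4).

7 SE-corners of the 34-cell Rothe diagram give Ess(w):

[(3, 9, 2), (4, 7, 1), (7, 6, 2), (8, 1, 0), (8, 4, 2), (10, 6, 4), (11, 4, 3)]


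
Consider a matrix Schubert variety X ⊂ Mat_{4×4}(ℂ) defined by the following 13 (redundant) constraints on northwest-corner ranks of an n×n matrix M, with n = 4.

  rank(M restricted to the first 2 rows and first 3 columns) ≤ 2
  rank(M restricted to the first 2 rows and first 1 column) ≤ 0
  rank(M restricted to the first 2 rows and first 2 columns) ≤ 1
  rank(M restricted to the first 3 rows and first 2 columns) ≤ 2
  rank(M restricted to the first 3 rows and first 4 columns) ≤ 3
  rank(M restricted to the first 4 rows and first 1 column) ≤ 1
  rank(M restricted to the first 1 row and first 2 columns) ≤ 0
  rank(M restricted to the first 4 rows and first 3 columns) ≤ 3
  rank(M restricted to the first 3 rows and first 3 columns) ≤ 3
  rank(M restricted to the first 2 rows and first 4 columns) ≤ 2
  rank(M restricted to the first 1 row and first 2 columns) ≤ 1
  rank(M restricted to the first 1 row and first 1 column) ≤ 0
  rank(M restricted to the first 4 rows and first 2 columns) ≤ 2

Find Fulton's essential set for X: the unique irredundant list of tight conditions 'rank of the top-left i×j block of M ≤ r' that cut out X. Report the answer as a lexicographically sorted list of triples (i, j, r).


Computing R[i][j] = min implied NW-rank bound (n=4, 13 conditions):

  R[1]: 0  0  1  1
  R[2]: 0  1  2  2
  R[3]: 1  2  3  3
  R[4]: 1  2  3  4

hence w(1..4) = (3, 2, 1, 4).

ℓ(w)=3; the 2 essential cells (i,j,r):

[(1, 2, 0), (2, 1, 0)]


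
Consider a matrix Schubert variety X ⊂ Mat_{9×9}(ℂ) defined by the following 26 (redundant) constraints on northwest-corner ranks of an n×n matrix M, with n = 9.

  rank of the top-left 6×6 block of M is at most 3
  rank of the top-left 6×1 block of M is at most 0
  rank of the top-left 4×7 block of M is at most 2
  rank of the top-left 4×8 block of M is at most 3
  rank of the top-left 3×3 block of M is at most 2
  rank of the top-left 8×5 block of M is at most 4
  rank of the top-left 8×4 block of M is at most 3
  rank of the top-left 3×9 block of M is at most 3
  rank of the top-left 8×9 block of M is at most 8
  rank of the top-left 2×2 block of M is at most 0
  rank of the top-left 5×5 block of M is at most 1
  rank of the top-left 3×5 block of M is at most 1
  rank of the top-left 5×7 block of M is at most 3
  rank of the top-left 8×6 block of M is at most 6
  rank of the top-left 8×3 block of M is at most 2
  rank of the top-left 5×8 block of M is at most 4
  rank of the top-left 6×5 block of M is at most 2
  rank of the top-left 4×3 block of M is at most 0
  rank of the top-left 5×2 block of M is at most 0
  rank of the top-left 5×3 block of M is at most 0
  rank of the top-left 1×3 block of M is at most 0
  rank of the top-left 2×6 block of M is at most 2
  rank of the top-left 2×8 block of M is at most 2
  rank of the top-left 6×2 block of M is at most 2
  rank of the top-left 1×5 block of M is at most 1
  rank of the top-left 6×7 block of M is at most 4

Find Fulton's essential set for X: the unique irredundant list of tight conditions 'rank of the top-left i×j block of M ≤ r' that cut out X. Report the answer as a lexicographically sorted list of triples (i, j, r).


Reconstructing r_w from the 26 given conditions:

  R[1]: 0 0 0 1 1 1 1 1 1
  R[2]: 0 0 0 1 1 2 2 2 2
  R[3]: 0 0 0 1 1 2 2 3 3
  R[4]: 0 0 0 1 1 2 2 3 4
  R[5]: 0 0 0 1 1 2 3 4 5
  R[6]: 0 1 1 2 2 3 4 5 6
  R[7]: 1 2 2 3 3 4 5 6 7
  R[8]: 1 2 2 3 4 5 6 7 8
  R[9]: 1 2 3 4 5 6 7 8 9

giving w = (4, 6, 8, 9, 7, 2, 1, 5, 3) via Δ²R.

Fulton essential set (5 of the 23 Rothe cells):

[(4, 7, 2), (5, 3, 0), (5, 5, 1), (6, 1, 0), (8, 3, 2)]


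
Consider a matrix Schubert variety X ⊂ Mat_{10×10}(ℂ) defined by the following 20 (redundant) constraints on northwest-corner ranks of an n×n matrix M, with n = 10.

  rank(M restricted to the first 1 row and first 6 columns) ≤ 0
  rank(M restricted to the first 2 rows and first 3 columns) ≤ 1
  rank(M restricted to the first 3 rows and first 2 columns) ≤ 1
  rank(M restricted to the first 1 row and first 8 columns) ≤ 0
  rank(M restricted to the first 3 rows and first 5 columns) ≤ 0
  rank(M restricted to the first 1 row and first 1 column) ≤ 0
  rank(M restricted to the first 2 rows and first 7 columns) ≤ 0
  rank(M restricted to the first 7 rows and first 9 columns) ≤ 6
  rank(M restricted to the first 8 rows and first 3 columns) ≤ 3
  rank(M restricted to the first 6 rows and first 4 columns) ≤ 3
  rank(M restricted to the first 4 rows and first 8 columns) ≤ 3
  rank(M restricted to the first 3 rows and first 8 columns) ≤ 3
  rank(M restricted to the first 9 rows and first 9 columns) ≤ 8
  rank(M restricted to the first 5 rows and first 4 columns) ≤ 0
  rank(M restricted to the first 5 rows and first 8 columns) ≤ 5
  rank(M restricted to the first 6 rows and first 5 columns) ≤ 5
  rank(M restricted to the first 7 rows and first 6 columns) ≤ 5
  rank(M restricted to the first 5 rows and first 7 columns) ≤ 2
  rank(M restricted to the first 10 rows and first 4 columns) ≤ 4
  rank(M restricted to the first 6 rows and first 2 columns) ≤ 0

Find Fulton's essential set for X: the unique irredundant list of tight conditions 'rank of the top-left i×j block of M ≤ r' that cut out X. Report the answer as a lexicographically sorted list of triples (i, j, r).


Computing R[i][j] = min implied NW-rank bound (n=10, 20 conditions):

  0 0 0 0 0 0 0 0 1 1
  0 0 0 0 0 0 0 1 2 2
  0 0 0 0 0 1 1 2 3 3
  0 0 0 0 1 2 2 3 4 4
  0 0 0 0 1 2 2 3 4 5
  0 0 1 1 2 3 3 4 5 6
  1 1 2 2 3 4 4 5 6 7
  1 2 3 3 4 5 5 6 7 8
  1 2 3 4 5 6 6 7 8 9
  1 2 3 4 5 6 7 8 9 10

so w = (9, 8, 6, 5, 10, 3, 1, 2, 4, 7).

6 SE-corners of the 31-cell Rothe diagram give Ess(w):

[(1, 8, 0), (2, 7, 0), (3, 5, 0), (5, 4, 0), (5, 7, 2), (6, 2, 0)]


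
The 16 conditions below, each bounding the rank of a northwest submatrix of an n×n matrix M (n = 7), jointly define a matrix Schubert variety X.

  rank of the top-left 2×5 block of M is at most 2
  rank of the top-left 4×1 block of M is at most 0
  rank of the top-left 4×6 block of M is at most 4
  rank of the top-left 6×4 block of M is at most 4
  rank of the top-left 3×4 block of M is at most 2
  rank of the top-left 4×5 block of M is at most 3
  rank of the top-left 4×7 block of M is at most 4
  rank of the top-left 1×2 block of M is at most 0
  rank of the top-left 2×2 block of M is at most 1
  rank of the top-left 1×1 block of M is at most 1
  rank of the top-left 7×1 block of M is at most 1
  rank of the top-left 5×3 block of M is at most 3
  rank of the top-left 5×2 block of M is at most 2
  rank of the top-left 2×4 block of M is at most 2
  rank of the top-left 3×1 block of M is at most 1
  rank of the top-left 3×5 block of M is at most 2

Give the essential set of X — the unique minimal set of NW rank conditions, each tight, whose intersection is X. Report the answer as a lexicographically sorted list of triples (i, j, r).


Rank table r_w(7×7) implied by the 16 constraints:

  row 1: 0, 0, 1, 1, 1, 1, 1
  row 2: 0, 1, 2, 2, 2, 2, 2
  row 3: 0, 1, 2, 2, 2, 3, 3
  row 4: 0, 1, 2, 3, 3, 4, 4
  row 5: 1, 2, 3, 4, 4, 5, 5
  row 6: 1, 2, 3, 4, 5, 6, 6
  row 7: 1, 2, 3, 4, 5, 6, 7

second differences of R give the permutation w = (3, 2, 6, 4, 1, 5, 7).

ℓ(w)=7; the 3 essential cells (i,j,r):

[(1, 2, 0), (3, 5, 2), (4, 1, 0)]


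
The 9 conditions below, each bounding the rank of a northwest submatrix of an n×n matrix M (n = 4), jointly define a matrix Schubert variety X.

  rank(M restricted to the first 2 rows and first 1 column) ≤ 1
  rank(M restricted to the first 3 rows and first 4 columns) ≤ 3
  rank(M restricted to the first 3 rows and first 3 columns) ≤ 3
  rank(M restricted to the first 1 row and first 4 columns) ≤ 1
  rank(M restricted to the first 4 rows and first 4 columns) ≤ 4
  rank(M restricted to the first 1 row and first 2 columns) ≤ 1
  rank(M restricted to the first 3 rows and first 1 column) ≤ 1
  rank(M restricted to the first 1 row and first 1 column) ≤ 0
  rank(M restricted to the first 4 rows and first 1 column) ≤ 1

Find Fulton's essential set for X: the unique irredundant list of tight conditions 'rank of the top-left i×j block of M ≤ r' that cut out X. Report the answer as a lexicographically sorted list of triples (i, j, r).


Reconstructing r_w from the 9 given conditions:

  R[1]: 0 1 1 1
  R[2]: 1 2 2 2
  R[3]: 1 2 3 3
  R[4]: 1 2 3 4

so w = (2, 1, 3, 4).

D(w) has 1 cell with 1 SE-corner; essential set:

[(1, 1, 0)]


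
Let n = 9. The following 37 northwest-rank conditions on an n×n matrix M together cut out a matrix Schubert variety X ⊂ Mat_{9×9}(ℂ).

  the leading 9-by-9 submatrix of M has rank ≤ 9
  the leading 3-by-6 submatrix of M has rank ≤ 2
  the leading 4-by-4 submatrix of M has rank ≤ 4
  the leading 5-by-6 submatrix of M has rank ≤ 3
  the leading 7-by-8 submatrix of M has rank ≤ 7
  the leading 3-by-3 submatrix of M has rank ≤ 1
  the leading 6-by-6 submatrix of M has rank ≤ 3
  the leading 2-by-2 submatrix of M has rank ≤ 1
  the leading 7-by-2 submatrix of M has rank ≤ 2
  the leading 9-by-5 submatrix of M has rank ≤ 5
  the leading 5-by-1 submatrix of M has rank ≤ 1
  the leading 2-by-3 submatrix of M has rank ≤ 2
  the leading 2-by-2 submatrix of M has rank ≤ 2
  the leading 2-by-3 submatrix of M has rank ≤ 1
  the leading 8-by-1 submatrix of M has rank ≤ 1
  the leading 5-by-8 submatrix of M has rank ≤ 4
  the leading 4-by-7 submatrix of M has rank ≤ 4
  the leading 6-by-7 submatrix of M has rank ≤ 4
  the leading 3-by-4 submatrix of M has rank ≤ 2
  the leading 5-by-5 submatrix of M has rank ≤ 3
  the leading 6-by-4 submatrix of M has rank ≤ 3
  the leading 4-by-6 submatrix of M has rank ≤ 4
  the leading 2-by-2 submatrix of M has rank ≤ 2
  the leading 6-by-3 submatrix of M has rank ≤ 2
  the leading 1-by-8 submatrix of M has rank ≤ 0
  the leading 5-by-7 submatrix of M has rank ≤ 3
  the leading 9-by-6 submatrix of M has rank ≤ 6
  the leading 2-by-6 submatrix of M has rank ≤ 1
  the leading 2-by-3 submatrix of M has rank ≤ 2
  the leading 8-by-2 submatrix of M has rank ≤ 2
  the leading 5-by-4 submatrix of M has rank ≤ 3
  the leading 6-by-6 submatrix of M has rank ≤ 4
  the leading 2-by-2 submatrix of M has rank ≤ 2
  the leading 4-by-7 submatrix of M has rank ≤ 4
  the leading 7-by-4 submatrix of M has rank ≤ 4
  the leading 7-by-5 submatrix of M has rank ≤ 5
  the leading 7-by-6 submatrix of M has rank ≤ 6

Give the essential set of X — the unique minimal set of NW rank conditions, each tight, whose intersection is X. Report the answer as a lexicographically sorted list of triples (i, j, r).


Recovering R(i,j) via the rank-extension bound from the 37 conditions:

  row 1: 0  0  0  0  0  0  0  0  1
  row 2: 1  1  1  1  1  1  1  1  2
  row 3: 1  1  1  2  2  2  2  2  3
  row 4: 1  2  2  3  3  3  3  3  4
  row 5: 1  2  2  3  3  3  3  4  5
  row 6: 1  2  2  3  3  3  4  5  6
  row 7: 1  2  3  4  4  4  5  6  7
  row 8: 1  2  3  4  5  5  6  7  8
  row 9: 1  2  3  4  5  6  7  8  9

so w = (9, 1, 4, 2, 8, 7, 3, 5, 6).

D(w) has 17 cells with 5 SE-corners; essential set:

[(1, 8, 0), (3, 3, 1), (5, 7, 3), (6, 3, 2), (6, 6, 3)]


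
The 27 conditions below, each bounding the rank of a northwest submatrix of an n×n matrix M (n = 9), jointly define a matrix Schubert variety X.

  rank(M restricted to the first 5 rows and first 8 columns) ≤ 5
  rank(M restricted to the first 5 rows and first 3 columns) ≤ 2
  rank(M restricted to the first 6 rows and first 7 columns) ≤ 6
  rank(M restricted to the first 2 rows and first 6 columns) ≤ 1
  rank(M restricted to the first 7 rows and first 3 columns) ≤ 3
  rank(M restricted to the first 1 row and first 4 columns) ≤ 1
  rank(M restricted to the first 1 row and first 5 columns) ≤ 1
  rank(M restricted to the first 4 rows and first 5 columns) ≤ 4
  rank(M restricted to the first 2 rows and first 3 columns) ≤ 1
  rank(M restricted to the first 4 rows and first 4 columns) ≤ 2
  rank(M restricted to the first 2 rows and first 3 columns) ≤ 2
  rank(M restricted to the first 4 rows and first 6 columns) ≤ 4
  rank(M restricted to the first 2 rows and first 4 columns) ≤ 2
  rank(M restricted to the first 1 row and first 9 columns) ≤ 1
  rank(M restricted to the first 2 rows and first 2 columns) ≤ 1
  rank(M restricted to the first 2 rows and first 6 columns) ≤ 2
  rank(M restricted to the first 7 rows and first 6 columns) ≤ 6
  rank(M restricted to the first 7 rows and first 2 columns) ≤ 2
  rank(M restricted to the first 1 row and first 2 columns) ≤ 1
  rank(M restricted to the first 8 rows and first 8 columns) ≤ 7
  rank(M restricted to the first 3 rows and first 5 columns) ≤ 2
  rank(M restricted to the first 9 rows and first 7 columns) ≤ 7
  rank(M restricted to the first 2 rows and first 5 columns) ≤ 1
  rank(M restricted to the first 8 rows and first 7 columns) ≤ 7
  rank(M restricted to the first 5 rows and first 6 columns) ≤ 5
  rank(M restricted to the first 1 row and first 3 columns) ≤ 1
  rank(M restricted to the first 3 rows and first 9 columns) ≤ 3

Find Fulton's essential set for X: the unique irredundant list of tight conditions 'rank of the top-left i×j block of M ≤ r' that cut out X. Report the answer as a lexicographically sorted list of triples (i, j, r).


Computing R[i][j] = min implied NW-rank bound (n=9, 27 conditions):

  i=1: 1, 1, 1, 1, 1, 1, 1, 1, 1
  i=2: 1, 1, 1, 1, 1, 1, 2, 2, 2
  i=3: 1, 2, 2, 2, 2, 2, 3, 3, 3
  i=4: 1, 2, 2, 2, 3, 3, 4, 4, 4
  i=5: 1, 2, 2, 3, 4, 4, 5, 5, 5
  i=6: 1, 2, 3, 4, 5, 5, 6, 6, 6
  i=7: 1, 2, 3, 4, 5, 6, 7, 7, 7
  i=8: 1, 2, 3, 4, 5, 6, 7, 7, 8
  i=9: 1, 2, 3, 4, 5, 6, 7, 8, 9

hence w(1..9) = (1, 7, 2, 5, 4, 3, 6, 9, 8).

D(w) has 9 cells with 4 SE-corners; essential set:

[(2, 6, 1), (4, 4, 2), (5, 3, 2), (8, 8, 7)]


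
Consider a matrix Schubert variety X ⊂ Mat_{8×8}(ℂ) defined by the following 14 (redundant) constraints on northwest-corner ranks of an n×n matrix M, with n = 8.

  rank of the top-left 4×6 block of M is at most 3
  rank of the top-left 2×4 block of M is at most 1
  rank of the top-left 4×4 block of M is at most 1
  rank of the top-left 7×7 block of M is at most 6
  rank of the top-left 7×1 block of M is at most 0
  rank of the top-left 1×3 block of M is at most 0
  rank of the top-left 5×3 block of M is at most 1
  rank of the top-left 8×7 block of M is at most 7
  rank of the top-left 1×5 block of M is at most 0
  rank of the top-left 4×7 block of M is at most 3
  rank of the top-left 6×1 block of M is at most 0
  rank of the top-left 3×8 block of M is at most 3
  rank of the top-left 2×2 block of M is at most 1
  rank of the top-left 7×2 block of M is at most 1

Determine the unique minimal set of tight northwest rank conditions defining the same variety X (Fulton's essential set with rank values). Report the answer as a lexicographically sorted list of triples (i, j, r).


The tightest implied rank at each (i,j), from the 14 conditions:

  0 | 0 | 0 | 0 | 0 | 1 | 1 | 1
  0 | 1 | 1 | 1 | 1 | 2 | 2 | 2
  0 | 1 | 1 | 1 | 2 | 3 | 3 | 3
  0 | 1 | 1 | 1 | 2 | 3 | 3 | 4
  0 | 1 | 1 | 2 | 3 | 4 | 4 | 5
  0 | 1 | 2 | 3 | 4 | 5 | 5 | 6
  0 | 1 | 2 | 3 | 4 | 5 | 6 | 7
  1 | 2 | 3 | 4 | 5 | 6 | 7 | 8

hence w(1..8) = (6, 2, 5, 8, 4, 3, 7, 1).

ℓ(w)=17; the 5 essential cells (i,j,r):

[(1, 5, 0), (4, 4, 1), (4, 7, 3), (5, 3, 1), (7, 1, 0)]


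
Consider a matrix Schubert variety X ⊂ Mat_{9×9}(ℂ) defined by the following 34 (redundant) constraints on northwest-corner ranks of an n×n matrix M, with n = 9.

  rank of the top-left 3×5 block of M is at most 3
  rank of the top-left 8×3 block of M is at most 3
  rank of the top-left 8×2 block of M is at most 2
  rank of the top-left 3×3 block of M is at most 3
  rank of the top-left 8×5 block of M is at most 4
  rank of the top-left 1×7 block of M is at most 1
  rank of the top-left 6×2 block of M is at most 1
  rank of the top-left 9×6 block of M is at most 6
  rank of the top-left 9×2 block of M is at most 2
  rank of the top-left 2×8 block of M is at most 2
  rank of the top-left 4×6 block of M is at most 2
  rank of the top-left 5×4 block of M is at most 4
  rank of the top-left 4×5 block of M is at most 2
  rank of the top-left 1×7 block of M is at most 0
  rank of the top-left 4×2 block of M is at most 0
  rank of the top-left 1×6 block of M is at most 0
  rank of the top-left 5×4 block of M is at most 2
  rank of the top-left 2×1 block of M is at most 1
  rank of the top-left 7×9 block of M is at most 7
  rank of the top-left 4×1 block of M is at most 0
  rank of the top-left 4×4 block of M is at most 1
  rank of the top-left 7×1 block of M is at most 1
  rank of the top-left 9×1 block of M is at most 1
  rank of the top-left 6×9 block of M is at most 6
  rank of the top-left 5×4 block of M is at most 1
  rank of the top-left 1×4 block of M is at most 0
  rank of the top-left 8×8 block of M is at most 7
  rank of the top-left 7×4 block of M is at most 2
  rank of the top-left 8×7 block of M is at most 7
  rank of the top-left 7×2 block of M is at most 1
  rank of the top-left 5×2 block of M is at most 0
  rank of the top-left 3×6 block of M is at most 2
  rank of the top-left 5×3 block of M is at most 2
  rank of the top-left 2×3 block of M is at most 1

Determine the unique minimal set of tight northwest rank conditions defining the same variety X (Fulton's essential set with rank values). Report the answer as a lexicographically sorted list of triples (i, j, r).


The tightest implied rank at each (i,j), from the 34 conditions:

  0  0  0  0  0  0  0  1  1
  0  0  1  1  1  1  1  2  2
  0  0  1  1  2  2  2  3  3
  0  0  1  1  2  2  3  4  4
  0  0  1  1  2  3  4  5  5
  1  1  2  2  3  4  5  6  6
  1  1  2  2  3  4  5  6  7
  1  2  3  3  4  5  6  7  8
  1  2  3  4  5  6  7  8  9

giving w = (8, 3, 5, 7, 6, 1, 9, 2, 4) via Δ²R.

Fulton essential set (6 of the 21 Rothe cells):

[(1, 7, 0), (4, 6, 2), (5, 2, 0), (5, 4, 1), (7, 2, 1), (7, 4, 2)]


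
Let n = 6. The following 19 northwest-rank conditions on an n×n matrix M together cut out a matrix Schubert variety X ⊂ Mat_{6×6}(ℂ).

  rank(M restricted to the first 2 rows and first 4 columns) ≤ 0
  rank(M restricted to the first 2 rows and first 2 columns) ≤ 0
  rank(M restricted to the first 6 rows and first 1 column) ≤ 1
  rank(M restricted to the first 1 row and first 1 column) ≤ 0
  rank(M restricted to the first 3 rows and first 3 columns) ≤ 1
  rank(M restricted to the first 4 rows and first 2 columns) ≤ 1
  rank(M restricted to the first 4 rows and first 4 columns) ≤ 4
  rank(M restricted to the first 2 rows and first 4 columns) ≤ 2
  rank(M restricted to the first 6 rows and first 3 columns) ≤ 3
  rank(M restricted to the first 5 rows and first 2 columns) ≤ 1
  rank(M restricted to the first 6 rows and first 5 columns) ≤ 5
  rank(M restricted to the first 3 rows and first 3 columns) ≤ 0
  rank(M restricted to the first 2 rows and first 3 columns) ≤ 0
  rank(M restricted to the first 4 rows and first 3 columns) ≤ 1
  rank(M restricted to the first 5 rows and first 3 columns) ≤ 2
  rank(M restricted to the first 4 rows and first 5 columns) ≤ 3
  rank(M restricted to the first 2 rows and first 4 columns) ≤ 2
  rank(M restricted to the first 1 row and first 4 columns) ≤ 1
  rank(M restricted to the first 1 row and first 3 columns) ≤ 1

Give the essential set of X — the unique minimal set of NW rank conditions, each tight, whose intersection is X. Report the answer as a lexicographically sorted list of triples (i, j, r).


Rank table r_w(6×6) implied by the 19 constraints:

  R[1]: 0 | 0 | 0 | 0 | 1 | 1
  R[2]: 0 | 0 | 0 | 0 | 1 | 2
  R[3]: 0 | 0 | 0 | 1 | 2 | 3
  R[4]: 1 | 1 | 1 | 2 | 3 | 4
  R[5]: 1 | 1 | 2 | 3 | 4 | 5
  R[6]: 1 | 2 | 3 | 4 | 5 | 6

second differences of R give the permutation w = (5, 6, 4, 1, 3, 2).

Fulton essential set (3 of the 12 Rothe cells):

[(2, 4, 0), (3, 3, 0), (5, 2, 1)]


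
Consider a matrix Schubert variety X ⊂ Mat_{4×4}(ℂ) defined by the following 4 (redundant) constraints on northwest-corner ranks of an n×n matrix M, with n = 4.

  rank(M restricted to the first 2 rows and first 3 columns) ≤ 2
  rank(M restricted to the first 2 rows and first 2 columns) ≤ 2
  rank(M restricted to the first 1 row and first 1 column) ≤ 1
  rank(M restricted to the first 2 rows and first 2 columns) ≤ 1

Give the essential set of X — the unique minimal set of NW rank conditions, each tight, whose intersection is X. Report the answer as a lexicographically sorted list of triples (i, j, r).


Computing R[i][j] = min implied NW-rank bound (n=4, 4 conditions):

  1  1  1  1
  1  1  2  2
  1  2  3  3
  1  2  3  4

so w = (1, 3, 2, 4).

1 SE-corner of the 1-cell Rothe diagram gives Ess(w):

[(2, 2, 1)]


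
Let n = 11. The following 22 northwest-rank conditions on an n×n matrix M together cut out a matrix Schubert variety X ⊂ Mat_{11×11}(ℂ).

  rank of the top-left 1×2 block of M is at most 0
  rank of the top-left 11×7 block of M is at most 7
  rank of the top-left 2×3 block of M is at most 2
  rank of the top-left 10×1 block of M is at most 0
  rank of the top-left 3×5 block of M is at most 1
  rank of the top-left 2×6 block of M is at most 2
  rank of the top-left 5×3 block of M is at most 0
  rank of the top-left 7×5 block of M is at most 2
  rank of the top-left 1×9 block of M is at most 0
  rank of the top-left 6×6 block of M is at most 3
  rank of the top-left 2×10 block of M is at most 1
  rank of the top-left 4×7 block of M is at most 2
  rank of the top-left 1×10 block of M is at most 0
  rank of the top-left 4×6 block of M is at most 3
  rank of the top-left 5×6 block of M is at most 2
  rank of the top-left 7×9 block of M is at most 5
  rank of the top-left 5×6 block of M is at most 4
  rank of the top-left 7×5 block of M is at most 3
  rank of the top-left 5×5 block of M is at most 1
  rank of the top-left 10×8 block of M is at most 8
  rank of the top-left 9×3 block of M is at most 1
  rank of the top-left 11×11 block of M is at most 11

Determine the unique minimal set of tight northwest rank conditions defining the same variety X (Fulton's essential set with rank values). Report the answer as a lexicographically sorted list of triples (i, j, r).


Rank table r_w(11×11) implied by the 22 constraints:

  0 | 0 | 0 | 0 | 0 | 0 | 0 | 0 | 0 | 0 | 1
  0 | 0 | 0 | 1 | 1 | 1 | 1 | 1 | 1 | 1 | 2
  0 | 0 | 0 | 1 | 1 | 2 | 2 | 2 | 2 | 2 | 3
  0 | 0 | 0 | 1 | 1 | 2 | 2 | 3 | 3 | 3 | 4
  0 | 0 | 0 | 1 | 1 | 2 | 3 | 4 | 4 | 4 | 5
  0 | 1 | 1 | 2 | 2 | 3 | 4 | 5 | 5 | 5 | 6
  0 | 1 | 1 | 2 | 2 | 3 | 4 | 5 | 5 | 6 | 7
  0 | 1 | 1 | 2 | 3 | 4 | 5 | 6 | 6 | 7 | 8
  0 | 1 | 1 | 2 | 3 | 4 | 5 | 6 | 7 | 8 | 9
  0 | 1 | 2 | 3 | 4 | 5 | 6 | 7 | 8 | 9 | 10
  1 | 2 | 3 | 4 | 5 | 6 | 7 | 8 | 9 | 10 | 11

so w = (11, 4, 6, 8, 7, 2, 10, 5, 9, 3, 1).

8 SE-corners of the 36-cell Rothe diagram give Ess(w):

[(1, 10, 0), (4, 7, 2), (5, 3, 0), (5, 5, 1), (7, 5, 2), (7, 9, 5), (9, 3, 1), (10, 1, 0)]


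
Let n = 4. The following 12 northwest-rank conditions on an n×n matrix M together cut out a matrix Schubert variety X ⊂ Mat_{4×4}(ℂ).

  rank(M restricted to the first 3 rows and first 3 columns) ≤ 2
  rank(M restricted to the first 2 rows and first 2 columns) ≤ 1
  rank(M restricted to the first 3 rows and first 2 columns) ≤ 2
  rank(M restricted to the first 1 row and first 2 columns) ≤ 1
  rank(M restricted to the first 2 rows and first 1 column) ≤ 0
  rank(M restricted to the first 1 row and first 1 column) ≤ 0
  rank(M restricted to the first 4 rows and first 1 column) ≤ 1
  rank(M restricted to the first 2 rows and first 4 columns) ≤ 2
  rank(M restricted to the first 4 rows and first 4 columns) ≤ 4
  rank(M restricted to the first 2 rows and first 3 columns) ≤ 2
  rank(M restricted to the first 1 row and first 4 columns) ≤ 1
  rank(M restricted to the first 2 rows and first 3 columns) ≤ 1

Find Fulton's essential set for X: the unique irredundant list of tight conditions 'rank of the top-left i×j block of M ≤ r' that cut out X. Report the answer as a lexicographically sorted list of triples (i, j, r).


Rank table r_w(4×4) implied by the 12 constraints:

  R[1]: 0, 1, 1, 1
  R[2]: 0, 1, 1, 2
  R[3]: 1, 2, 2, 3
  R[4]: 1, 2, 3, 4

hence w(1..4) = (2, 4, 1, 3).

Rothe diagram D(w) (3 cells), 2 SE-corners (essential conditions):

[(2, 1, 0), (2, 3, 1)]


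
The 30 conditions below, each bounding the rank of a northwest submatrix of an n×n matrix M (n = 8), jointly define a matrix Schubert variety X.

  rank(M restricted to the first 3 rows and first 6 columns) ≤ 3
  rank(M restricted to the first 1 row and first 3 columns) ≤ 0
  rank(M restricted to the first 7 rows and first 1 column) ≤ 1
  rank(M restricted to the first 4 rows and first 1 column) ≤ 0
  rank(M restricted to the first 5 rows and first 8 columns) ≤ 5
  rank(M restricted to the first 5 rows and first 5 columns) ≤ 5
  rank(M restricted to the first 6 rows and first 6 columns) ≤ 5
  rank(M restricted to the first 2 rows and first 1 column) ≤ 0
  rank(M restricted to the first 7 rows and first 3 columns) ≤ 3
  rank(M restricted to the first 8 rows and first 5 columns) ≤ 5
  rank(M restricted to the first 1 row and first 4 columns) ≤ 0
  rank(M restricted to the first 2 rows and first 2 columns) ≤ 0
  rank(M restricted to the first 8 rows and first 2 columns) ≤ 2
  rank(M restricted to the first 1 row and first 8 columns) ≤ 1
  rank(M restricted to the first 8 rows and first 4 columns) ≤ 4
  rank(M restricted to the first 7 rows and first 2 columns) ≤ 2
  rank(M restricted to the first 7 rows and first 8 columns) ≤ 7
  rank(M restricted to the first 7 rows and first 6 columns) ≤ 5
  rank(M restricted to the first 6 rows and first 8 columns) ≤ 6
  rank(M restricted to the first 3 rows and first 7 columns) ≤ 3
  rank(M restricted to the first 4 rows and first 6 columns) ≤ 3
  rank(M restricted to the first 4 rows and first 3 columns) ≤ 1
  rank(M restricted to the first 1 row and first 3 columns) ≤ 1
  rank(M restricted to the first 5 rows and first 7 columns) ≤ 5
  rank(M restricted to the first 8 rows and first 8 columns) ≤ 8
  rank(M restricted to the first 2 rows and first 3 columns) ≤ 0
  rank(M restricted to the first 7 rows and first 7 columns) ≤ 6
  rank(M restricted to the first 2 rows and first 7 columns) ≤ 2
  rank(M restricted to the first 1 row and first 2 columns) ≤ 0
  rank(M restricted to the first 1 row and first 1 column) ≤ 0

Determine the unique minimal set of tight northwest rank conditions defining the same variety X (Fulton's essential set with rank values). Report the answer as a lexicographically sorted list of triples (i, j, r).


Recovering R(i,j) via the rank-extension bound from the 30 conditions:

  i=1: 0 | 0 | 0 | 0 | 1 | 1 | 1 | 1
  i=2: 0 | 0 | 0 | 1 | 2 | 2 | 2 | 2
  i=3: 0 | 1 | 1 | 2 | 3 | 3 | 3 | 3
  i=4: 0 | 1 | 1 | 2 | 3 | 3 | 4 | 4
  i=5: 1 | 2 | 2 | 3 | 4 | 4 | 5 | 5
  i=6: 1 | 2 | 3 | 4 | 5 | 5 | 6 | 6
  i=7: 1 | 2 | 3 | 4 | 5 | 5 | 6 | 7
  i=8: 1 | 2 | 3 | 4 | 5 | 6 | 7 | 8

reading off 1-entries of Δ²R: w = (5, 4, 2, 7, 1, 3, 8, 6).

Rothe diagram D(w) (12 cells), 6 SE-corners (essential conditions):

[(1, 4, 0), (2, 3, 0), (4, 1, 0), (4, 3, 1), (4, 6, 3), (7, 6, 5)]


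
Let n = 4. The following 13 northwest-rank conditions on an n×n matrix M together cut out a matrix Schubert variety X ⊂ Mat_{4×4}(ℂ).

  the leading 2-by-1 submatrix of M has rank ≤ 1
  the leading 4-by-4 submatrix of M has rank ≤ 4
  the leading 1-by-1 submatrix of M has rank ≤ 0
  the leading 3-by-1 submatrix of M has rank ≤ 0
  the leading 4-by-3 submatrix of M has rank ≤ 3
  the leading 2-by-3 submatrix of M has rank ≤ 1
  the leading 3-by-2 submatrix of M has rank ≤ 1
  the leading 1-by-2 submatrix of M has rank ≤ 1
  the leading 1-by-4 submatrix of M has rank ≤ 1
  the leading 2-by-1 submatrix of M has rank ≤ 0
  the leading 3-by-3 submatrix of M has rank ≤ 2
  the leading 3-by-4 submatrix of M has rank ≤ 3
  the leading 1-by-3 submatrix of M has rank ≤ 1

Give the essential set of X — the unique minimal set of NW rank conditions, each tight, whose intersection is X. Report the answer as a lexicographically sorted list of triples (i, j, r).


The tightest implied rank at each (i,j), from the 13 conditions:

  row 1: 0  1  1  1
  row 2: 0  1  1  2
  row 3: 0  1  2  3
  row 4: 1  2  3  4

giving w = (2, 4, 3, 1) via Δ²R.

|D(w)|=4, |Ess(w)|=2:

[(2, 3, 1), (3, 1, 0)]


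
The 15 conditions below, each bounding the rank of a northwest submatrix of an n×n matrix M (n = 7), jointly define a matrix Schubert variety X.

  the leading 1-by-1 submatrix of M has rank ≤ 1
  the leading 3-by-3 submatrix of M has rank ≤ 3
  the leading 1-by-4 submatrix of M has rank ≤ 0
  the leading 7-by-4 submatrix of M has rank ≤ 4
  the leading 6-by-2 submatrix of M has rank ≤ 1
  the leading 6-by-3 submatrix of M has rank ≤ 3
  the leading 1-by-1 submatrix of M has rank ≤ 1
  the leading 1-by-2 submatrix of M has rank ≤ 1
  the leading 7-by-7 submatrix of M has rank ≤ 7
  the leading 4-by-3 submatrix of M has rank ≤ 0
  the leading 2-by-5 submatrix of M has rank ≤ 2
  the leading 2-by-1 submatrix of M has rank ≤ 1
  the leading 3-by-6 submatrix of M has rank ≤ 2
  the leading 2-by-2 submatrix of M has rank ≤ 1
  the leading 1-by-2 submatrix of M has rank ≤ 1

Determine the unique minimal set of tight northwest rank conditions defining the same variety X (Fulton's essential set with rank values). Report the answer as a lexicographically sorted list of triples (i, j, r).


Propagating the 15 rank bounds to every northwest block:

  0 | 0 | 0 | 0 | 1 | 1 | 1
  0 | 0 | 0 | 1 | 2 | 2 | 2
  0 | 0 | 0 | 1 | 2 | 2 | 3
  0 | 0 | 0 | 1 | 2 | 3 | 4
  1 | 1 | 1 | 2 | 3 | 4 | 5
  1 | 1 | 2 | 3 | 4 | 5 | 6
  1 | 2 | 3 | 4 | 5 | 6 | 7

the unique w with this rank table is (5, 4, 7, 6, 1, 3, 2).

ℓ(w)=15; the 4 essential cells (i,j,r):

[(1, 4, 0), (3, 6, 2), (4, 3, 0), (6, 2, 1)]


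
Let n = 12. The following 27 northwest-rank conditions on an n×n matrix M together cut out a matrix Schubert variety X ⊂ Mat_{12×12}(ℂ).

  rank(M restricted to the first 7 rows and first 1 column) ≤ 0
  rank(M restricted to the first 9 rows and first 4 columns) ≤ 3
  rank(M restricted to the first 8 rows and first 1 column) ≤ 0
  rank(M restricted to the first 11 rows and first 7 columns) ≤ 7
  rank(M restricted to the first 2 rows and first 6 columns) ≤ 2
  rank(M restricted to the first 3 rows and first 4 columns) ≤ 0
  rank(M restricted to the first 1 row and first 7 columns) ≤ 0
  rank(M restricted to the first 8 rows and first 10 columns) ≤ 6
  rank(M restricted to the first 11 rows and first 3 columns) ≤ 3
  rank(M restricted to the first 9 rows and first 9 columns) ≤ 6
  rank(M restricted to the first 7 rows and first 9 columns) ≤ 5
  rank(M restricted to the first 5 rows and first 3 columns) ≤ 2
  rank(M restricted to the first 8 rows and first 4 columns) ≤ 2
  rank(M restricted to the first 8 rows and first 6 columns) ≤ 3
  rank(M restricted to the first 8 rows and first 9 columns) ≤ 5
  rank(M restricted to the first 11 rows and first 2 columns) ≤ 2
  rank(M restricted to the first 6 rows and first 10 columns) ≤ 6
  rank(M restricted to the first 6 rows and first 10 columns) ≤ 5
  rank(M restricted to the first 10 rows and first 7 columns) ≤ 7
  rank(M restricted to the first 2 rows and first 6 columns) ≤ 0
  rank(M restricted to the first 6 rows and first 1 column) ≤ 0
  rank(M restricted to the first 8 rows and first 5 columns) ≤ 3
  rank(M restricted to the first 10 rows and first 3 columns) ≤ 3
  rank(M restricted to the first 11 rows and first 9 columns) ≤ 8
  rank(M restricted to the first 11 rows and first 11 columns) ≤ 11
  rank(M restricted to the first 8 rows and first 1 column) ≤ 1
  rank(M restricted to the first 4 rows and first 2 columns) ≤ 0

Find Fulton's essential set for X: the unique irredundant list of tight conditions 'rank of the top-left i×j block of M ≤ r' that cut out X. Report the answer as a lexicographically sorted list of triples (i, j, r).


Computing R[i][j] = min implied NW-rank bound (n=12, 27 conditions):

  i=1: 0, 0, 0, 0, 0, 0, 0, 1, 1, 1, 1, 1
  i=2: 0, 0, 0, 0, 0, 0, 1, 2, 2, 2, 2, 2
  i=3: 0, 0, 0, 0, 1, 1, 2, 3, 3, 3, 3, 3
  i=4: 0, 0, 1, 1, 2, 2, 3, 4, 4, 4, 4, 4
  i=5: 0, 1, 2, 2, 3, 3, 4, 5, 5, 5, 5, 5
  i=6: 0, 1, 2, 2, 3, 3, 4, 5, 5, 5, 6, 6
  i=7: 0, 1, 2, 2, 3, 3, 4, 5, 5, 6, 7, 7
  i=8: 0, 1, 2, 2, 3, 3, 4, 5, 5, 6, 7, 8
  i=9: 1, 2, 3, 3, 4, 4, 5, 6, 6, 7, 8, 9
  i=10: 1, 2, 3, 4, 5, 5, 6, 7, 7, 8, 9, 10
  i=11: 1, 2, 3, 4, 5, 6, 7, 8, 8, 9, 10, 11
  i=12: 1, 2, 3, 4, 5, 6, 7, 8, 9, 10, 11, 12

the unique w with this rank table is (8, 7, 5, 3, 2, 11, 10, 12, 1, 4, 6, 9).

9 SE-corners of the 33-cell Rothe diagram give Ess(w):

[(1, 7, 0), (2, 6, 0), (3, 4, 0), (4, 2, 0), (6, 10, 5), (8, 1, 0), (8, 4, 2), (8, 6, 3), (8, 9, 5)]


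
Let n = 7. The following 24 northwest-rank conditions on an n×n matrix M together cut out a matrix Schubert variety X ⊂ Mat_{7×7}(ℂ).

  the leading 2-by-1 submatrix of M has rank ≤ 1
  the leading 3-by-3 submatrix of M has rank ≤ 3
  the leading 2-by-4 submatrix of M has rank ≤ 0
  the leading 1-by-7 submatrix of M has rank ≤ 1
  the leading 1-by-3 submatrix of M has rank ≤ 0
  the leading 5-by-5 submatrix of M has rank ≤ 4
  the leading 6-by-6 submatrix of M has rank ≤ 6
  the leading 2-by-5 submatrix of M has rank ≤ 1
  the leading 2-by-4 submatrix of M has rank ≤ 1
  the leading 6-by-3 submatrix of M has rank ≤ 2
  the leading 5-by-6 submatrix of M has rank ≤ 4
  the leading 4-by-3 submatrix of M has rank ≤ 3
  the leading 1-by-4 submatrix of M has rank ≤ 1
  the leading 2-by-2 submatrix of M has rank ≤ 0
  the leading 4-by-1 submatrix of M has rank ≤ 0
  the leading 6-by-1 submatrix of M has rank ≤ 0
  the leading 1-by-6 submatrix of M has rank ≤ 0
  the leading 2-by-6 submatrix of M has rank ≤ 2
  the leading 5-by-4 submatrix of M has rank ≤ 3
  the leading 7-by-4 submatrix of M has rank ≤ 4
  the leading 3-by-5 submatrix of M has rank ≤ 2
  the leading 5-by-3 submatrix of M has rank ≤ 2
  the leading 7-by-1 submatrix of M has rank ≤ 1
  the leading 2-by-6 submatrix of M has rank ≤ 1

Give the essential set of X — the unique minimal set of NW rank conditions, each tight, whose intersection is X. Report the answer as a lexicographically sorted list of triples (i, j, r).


Computing R[i][j] = min implied NW-rank bound (n=7, 24 conditions):

  row 1: 0, 0, 0, 0, 0, 0, 1
  row 2: 0, 0, 0, 0, 1, 1, 2
  row 3: 0, 1, 1, 1, 2, 2, 3
  row 4: 0, 1, 2, 2, 3, 3, 4
  row 5: 0, 1, 2, 3, 4, 4, 5
  row 6: 0, 1, 2, 3, 4, 5, 6
  row 7: 1, 2, 3, 4, 5, 6, 7

second differences of R give the permutation w = (7, 5, 2, 3, 4, 6, 1).

Fulton essential set (3 of the 14 Rothe cells):

[(1, 6, 0), (2, 4, 0), (6, 1, 0)]


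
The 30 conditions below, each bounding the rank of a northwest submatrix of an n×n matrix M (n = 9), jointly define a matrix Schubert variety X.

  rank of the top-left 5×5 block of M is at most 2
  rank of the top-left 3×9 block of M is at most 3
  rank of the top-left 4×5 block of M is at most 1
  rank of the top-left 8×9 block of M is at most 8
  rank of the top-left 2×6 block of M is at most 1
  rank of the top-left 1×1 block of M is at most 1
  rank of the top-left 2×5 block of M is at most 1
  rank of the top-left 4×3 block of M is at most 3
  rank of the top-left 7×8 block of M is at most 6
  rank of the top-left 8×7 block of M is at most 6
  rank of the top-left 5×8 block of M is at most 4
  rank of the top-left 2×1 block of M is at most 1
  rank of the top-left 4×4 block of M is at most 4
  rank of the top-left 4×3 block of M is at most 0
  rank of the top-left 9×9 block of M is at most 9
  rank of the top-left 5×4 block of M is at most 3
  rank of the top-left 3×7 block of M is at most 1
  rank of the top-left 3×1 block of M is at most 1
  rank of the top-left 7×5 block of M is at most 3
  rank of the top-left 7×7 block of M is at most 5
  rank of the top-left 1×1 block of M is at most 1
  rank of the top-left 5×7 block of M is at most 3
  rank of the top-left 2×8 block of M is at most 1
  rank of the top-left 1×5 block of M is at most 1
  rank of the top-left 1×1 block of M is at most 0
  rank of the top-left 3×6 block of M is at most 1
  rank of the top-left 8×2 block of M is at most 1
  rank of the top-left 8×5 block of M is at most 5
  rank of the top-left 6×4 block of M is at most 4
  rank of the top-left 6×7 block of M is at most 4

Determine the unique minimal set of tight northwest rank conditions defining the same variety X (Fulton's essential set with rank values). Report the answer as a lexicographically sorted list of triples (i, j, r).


Reconstructing r_w from the 30 given conditions:

  0, 0, 0, 1, 1, 1, 1, 1, 1
  0, 0, 0, 1, 1, 1, 1, 1, 2
  0, 0, 0, 1, 1, 1, 1, 2, 3
  0, 0, 0, 1, 1, 2, 2, 3, 4
  1, 1, 1, 2, 2, 3, 3, 4, 5
  1, 1, 2, 3, 3, 4, 4, 5, 6
  1, 1, 2, 3, 3, 4, 5, 6, 7
  1, 1, 2, 3, 4, 5, 6, 7, 8
  1, 2, 3, 4, 5, 6, 7, 8, 9

giving w = (4, 9, 8, 6, 1, 3, 7, 5, 2) via Δ²R.

Fulton essential set (6 of the 24 Rothe cells):

[(2, 8, 1), (3, 7, 1), (4, 3, 0), (4, 5, 1), (7, 5, 3), (8, 2, 1)]


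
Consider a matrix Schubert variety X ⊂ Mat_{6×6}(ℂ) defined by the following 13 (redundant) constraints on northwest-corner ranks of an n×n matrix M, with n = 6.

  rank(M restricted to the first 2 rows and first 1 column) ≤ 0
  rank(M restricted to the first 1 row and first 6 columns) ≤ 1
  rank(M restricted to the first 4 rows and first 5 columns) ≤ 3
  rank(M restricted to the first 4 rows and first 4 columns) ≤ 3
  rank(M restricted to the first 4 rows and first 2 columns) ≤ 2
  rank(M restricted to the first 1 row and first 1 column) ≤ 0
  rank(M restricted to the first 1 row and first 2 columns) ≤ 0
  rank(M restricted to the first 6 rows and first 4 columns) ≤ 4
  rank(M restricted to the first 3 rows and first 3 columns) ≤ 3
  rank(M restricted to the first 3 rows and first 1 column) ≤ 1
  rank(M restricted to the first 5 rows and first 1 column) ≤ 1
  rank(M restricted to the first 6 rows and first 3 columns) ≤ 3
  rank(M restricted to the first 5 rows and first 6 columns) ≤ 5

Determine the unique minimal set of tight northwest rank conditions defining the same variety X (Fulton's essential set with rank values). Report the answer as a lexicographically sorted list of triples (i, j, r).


The tightest implied rank at each (i,j), from the 13 conditions:

  row 1: 0 0 1 1 1 1
  row 2: 0 1 2 2 2 2
  row 3: 1 2 3 3 3 3
  row 4: 1 2 3 3 3 4
  row 5: 1 2 3 4 4 5
  row 6: 1 2 3 4 5 6

hence w(1..6) = (3, 2, 1, 6, 4, 5).

ℓ(w)=5; the 3 essential cells (i,j,r):

[(1, 2, 0), (2, 1, 0), (4, 5, 3)]
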